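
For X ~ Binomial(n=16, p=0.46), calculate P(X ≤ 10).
0.942587

We have X ~ Binomial(n=16, p=0.46).

The CDF gives us P(X ≤ k).

Using the CDF:
P(X ≤ 10) = 0.942587

This means there's approximately a 94.3% chance that X is at most 10.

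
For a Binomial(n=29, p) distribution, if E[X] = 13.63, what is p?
p = 0.47

For a Binomial(n, p) distribution:
E[X] = n × p

Given n = 29 and E[X] = 13.63:
13.63 = 29 × p
p = 13.63 / 29 = 0.47

Verification: Binomial(29, 0.47) has E[X] = 13.63 ✓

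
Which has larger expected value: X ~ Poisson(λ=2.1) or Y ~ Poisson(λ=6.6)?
Y has larger mean (6.6000 > 2.1000)

Compute the expected value for each distribution:

X ~ Poisson(λ=2.1):
E[X] = 2.1000

Y ~ Poisson(λ=6.6):
E[Y] = 6.6000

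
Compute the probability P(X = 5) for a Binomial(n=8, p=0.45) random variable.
0.171925

We have X ~ Binomial(n=8, p=0.45).

For a Binomial distribution, the PMF gives us the probability of each outcome.

Using the PMF formula:
P(X = 5) = 0.171925

Rounded to 4 decimal places: 0.1719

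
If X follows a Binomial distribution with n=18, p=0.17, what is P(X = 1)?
0.128839

We have X ~ Binomial(n=18, p=0.17).

For a Binomial distribution, the PMF gives us the probability of each outcome.

Using the PMF formula:
P(X = 1) = 0.128839

Rounded to 4 decimal places: 0.1288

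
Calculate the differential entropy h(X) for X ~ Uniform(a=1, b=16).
2.7081 nats

We have X ~ Uniform(a=1, b=16).

The differential entropy measures the uncertainty or information content of the distribution.

For a Uniform distribution with a=1, b=16:
h(X) = 2.7081 nats

(In bits, this would be 3.9069 bits.)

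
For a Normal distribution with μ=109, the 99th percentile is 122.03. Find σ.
σ = 5.6011

For X ~ Normal(μ, σ), the p-th percentile satisfies x = μ + z_p × σ,
where z_p = Φ⁻¹(p) is the standard normal quantile.

Step 1: z_{0.99} = Φ⁻¹(0.99) = 2.3263

Step 2: Solve for σ:
122.03 = 109 + 2.3263 × σ
σ = (122.03 - 109) / 2.3263
σ = 13.03 / 2.3263
σ = 5.6011

Verification: μ + z × σ = 109 + 2.3263 × 5.6011 = 122.03 ✓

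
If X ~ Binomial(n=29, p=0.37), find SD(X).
2.6000

We have X ~ Binomial(n=29, p=0.37).

For a Binomial distribution with n=29, p=0.37:
σ = √Var(X) = 2.6000

The standard deviation is the square root of the variance.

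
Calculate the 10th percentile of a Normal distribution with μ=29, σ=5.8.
21.5670

We have X ~ Normal(μ=29, σ=5.8).

We want to find x such that P(X ≤ x) = 0.1.

This is the 10th percentile, which means 10% of values fall below this point.

Using the inverse CDF (quantile function):
x = F⁻¹(0.1) = 21.5670

Verification: P(X ≤ 21.5670) = 0.1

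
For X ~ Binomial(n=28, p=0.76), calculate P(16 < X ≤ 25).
0.956501

We have X ~ Binomial(n=28, p=0.76).

To find P(16 < X ≤ 25), we use:
P(16 < X ≤ 25) = P(X ≤ 25) - P(X ≤ 16)
                 = F(25) - F(16)
                 = 0.978132 - 0.021631
                 = 0.956501

So there's approximately a 95.7% chance that X falls in this range.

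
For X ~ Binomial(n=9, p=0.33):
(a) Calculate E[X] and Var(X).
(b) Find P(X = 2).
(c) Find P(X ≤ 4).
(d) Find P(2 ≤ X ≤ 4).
(a) E[X] = 2.9700, Var(X) = 1.9899
(b) P(X = 2) = 0.237604
(c) P(X ≤ 4) = 0.860224
(d) P(2 ≤ X ≤ 4) = 0.712415

We have X ~ Binomial(n=9, p=0.33).

(a) Moments:
E[X] = 2.9700
Var(X) = 1.9899
σ = √Var(X) = 1.4106

(b) Point probability using PMF:
P(X = 2) = 0.237604

(c) Cumulative probability using CDF:
P(X ≤ 4) = F(4) = 0.860224

(d) Range probability:
P(2 ≤ X ≤ 4) = P(X ≤ 4) - P(X ≤ 1)
                   = F(4) - F(1)
                   = 0.860224 - 0.147809
                   = 0.712415

This means approximately 71.2% of outcomes fall in the interval [2, 4].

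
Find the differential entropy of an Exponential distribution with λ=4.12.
-0.4159 nats

We have X ~ Exponential(λ=4.12).

The differential entropy measures the uncertainty or information content of the distribution.

For an Exponential distribution with λ=4.12:
h(X) = -0.4159 nats

(In bits, this would be -0.5999 bits.)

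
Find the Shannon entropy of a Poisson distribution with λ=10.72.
2.5968 nats

We have X ~ Poisson(λ=10.72).

The Shannon entropy measures the uncertainty or information content of the distribution.

For a Poisson distribution with λ=10.72:
H(X) = 2.5968 nats

(In bits, this would be 3.7464 bits.)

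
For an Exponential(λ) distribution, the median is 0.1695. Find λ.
λ = 4.0894

For X ~ Exponential(λ), the CDF is F(x) = 1 - e^(-λx).
The median m satisfies F(m) = 0.5:
1 - e^(-λm) = 0.5
e^(-λm) = 0.5
λm = ln(2)
m = ln(2) / λ

Given m = 0.1695:
λ = ln(2) / 0.1695 = 0.693147 / 0.1695 = 4.0894

Verification: ln(2) / 4.0894 = 0.1695 ✓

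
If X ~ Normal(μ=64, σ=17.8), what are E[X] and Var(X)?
E[X] = 64.0000, Var(X) = 316.8400

We have X ~ Normal(μ=64, σ=17.8).

For a Normal distribution with μ=64, σ=17.8:

Expected value:
E[X] = 64.0000

Variance:
Var(X) = 316.8400

Standard deviation:
σ = √Var(X) = 17.8000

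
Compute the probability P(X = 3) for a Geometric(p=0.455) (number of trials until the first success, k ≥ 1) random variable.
0.135146

We have X ~ Geometric(p=0.455) (number of trials until the first success, k ≥ 1).

For a Geometric distribution, the PMF gives us the probability of each outcome.

Using the PMF formula:
P(X = 3) = 0.135146

Rounded to 4 decimal places: 0.1351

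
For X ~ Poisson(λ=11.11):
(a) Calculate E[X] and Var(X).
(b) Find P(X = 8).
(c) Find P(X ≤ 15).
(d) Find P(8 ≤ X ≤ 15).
(a) E[X] = 11.1100, Var(X) = 11.1100
(b) P(X = 8) = 0.086135
(c) P(X ≤ 15) = 0.901410
(d) P(8 ≤ X ≤ 15) = 0.765181

We have X ~ Poisson(λ=11.11).

(a) Moments:
E[X] = 11.1100
Var(X) = 11.1100
σ = √Var(X) = 3.3332

(b) Point probability using PMF:
P(X = 8) = 0.086135

(c) Cumulative probability using CDF:
P(X ≤ 15) = F(15) = 0.901410

(d) Range probability:
P(8 ≤ X ≤ 15) = P(X ≤ 15) - P(X ≤ 7)
                   = F(15) - F(7)
                   = 0.901410 - 0.136229
                   = 0.765181

This means approximately 76.5% of outcomes fall in the interval [8, 15].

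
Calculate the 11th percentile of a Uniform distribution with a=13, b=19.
13.6600

We have X ~ Uniform(a=13, b=19).

We want to find x such that P(X ≤ x) = 0.11.

This is the 11th percentile, which means 11% of values fall below this point.

Using the inverse CDF (quantile function):
x = F⁻¹(0.11) = 13.6600

Verification: P(X ≤ 13.6600) = 0.11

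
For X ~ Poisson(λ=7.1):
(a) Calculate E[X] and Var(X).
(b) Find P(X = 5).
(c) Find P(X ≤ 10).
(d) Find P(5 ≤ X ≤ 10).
(a) E[X] = 7.1000, Var(X) = 7.1000
(b) P(X = 5) = 0.124057
(c) P(X ≤ 10) = 0.894229
(d) P(5 ≤ X ≤ 10) = 0.730166

We have X ~ Poisson(λ=7.1).

(a) Moments:
E[X] = 7.1000
Var(X) = 7.1000
σ = √Var(X) = 2.6646

(b) Point probability using PMF:
P(X = 5) = 0.124057

(c) Cumulative probability using CDF:
P(X ≤ 10) = F(10) = 0.894229

(d) Range probability:
P(5 ≤ X ≤ 10) = P(X ≤ 10) - P(X ≤ 4)
                   = F(10) - F(4)
                   = 0.894229 - 0.164063
                   = 0.730166

This means approximately 73.0% of outcomes fall in the interval [5, 10].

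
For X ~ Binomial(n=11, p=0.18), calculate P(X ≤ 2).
0.683553

We have X ~ Binomial(n=11, p=0.18).

The CDF gives us P(X ≤ k).

Using the CDF:
P(X ≤ 2) = 0.683553

This means there's approximately a 68.4% chance that X is at most 2.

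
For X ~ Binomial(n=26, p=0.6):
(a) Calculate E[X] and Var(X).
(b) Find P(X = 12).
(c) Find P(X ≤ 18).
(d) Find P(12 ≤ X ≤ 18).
(a) E[X] = 15.6000, Var(X) = 6.2400
(b) P(X = 12) = 0.056432
(c) P(X ≤ 18) = 0.878443
(d) P(12 ≤ X ≤ 18) = 0.826688

We have X ~ Binomial(n=26, p=0.6).

(a) Moments:
E[X] = 15.6000
Var(X) = 6.2400
σ = √Var(X) = 2.4980

(b) Point probability using PMF:
P(X = 12) = 0.056432

(c) Cumulative probability using CDF:
P(X ≤ 18) = F(18) = 0.878443

(d) Range probability:
P(12 ≤ X ≤ 18) = P(X ≤ 18) - P(X ≤ 11)
                   = F(18) - F(11)
                   = 0.878443 - 0.051755
                   = 0.826688

This means approximately 82.7% of outcomes fall in the interval [12, 18].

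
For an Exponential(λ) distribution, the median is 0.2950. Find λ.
λ = 2.3497

For X ~ Exponential(λ), the CDF is F(x) = 1 - e^(-λx).
The median m satisfies F(m) = 0.5:
1 - e^(-λm) = 0.5
e^(-λm) = 0.5
λm = ln(2)
m = ln(2) / λ

Given m = 0.2950:
λ = ln(2) / 0.2950 = 0.693147 / 0.2950 = 2.3497

Verification: ln(2) / 2.3497 = 0.2950 ✓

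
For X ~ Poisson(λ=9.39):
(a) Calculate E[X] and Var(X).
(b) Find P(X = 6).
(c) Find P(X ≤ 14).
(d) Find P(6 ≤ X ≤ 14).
(a) E[X] = 9.3900, Var(X) = 9.3900
(b) P(X = 6) = 0.079549
(c) P(X ≤ 14) = 0.944495
(d) P(6 ≤ X ≤ 14) = 0.850517

We have X ~ Poisson(λ=9.39).

(a) Moments:
E[X] = 9.3900
Var(X) = 9.3900
σ = √Var(X) = 3.0643

(b) Point probability using PMF:
P(X = 6) = 0.079549

(c) Cumulative probability using CDF:
P(X ≤ 14) = F(14) = 0.944495

(d) Range probability:
P(6 ≤ X ≤ 14) = P(X ≤ 14) - P(X ≤ 5)
                   = F(14) - F(5)
                   = 0.944495 - 0.093978
                   = 0.850517

This means approximately 85.1% of outcomes fall in the interval [6, 14].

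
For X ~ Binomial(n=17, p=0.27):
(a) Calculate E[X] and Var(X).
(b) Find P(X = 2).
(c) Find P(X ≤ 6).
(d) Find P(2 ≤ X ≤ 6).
(a) E[X] = 4.5900, Var(X) = 3.3507
(b) P(X = 2) = 0.088330
(c) P(X ≤ 6) = 0.851514
(d) P(2 ≤ X ≤ 6) = 0.816914

We have X ~ Binomial(n=17, p=0.27).

(a) Moments:
E[X] = 4.5900
Var(X) = 3.3507
σ = √Var(X) = 1.8305

(b) Point probability using PMF:
P(X = 2) = 0.088330

(c) Cumulative probability using CDF:
P(X ≤ 6) = F(6) = 0.851514

(d) Range probability:
P(2 ≤ X ≤ 6) = P(X ≤ 6) - P(X ≤ 1)
                   = F(6) - F(1)
                   = 0.851514 - 0.034600
                   = 0.816914

This means approximately 81.7% of outcomes fall in the interval [2, 6].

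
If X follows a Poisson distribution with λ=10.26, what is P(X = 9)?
0.121535

We have X ~ Poisson(λ=10.26).

For a Poisson distribution, the PMF gives us the probability of each outcome.

Using the PMF formula:
P(X = 9) = 0.121535

Rounded to 4 decimal places: 0.1215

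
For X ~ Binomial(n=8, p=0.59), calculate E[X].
4.7200

We have X ~ Binomial(n=8, p=0.59).

For a Binomial distribution with n=8, p=0.59:
E[X] = 4.7200

This is the expected (average) value of X.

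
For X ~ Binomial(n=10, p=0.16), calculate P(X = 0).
0.174901

We have X ~ Binomial(n=10, p=0.16).

For a Binomial distribution, the PMF gives us the probability of each outcome.

Using the PMF formula:
P(X = 0) = 0.174901

Rounded to 4 decimal places: 0.1749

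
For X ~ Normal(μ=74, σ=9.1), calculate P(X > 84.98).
0.113794

We have X ~ Normal(μ=74, σ=9.1).

P(X > 84.98) = 1 - P(X ≤ 84.98)
                = 1 - F(84.98)
                = 1 - 0.886206
                = 0.113794

So there's approximately a 11.4% chance that X exceeds 84.98.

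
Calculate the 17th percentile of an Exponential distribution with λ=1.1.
0.1694

We have X ~ Exponential(λ=1.1).

We want to find x such that P(X ≤ x) = 0.17.

This is the 17th percentile, which means 17% of values fall below this point.

Using the inverse CDF (quantile function):
x = F⁻¹(0.17) = 0.1694

Verification: P(X ≤ 0.1694) = 0.17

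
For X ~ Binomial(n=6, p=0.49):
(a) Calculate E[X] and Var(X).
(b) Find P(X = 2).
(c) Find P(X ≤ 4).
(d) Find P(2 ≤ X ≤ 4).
(a) E[X] = 2.9400, Var(X) = 1.4994
(b) P(X = 2) = 0.243649
(c) P(X ≤ 4) = 0.899721
(d) P(2 ≤ X ≤ 4) = 0.780688

We have X ~ Binomial(n=6, p=0.49).

(a) Moments:
E[X] = 2.9400
Var(X) = 1.4994
σ = √Var(X) = 1.2245

(b) Point probability using PMF:
P(X = 2) = 0.243649

(c) Cumulative probability using CDF:
P(X ≤ 4) = F(4) = 0.899721

(d) Range probability:
P(2 ≤ X ≤ 4) = P(X ≤ 4) - P(X ≤ 1)
                   = F(4) - F(1)
                   = 0.899721 - 0.119034
                   = 0.780688

This means approximately 78.1% of outcomes fall in the interval [2, 4].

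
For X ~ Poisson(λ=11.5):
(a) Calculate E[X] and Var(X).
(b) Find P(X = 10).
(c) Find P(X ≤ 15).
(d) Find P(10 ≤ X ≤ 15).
(a) E[X] = 11.5000, Var(X) = 11.5000
(b) P(X = 10) = 0.112935
(c) P(X ≤ 15) = 0.878295
(d) P(10 ≤ X ≤ 15) = 0.589500

We have X ~ Poisson(λ=11.5).

(a) Moments:
E[X] = 11.5000
Var(X) = 11.5000
σ = √Var(X) = 3.3912

(b) Point probability using PMF:
P(X = 10) = 0.112935

(c) Cumulative probability using CDF:
P(X ≤ 15) = F(15) = 0.878295

(d) Range probability:
P(10 ≤ X ≤ 15) = P(X ≤ 15) - P(X ≤ 9)
                   = F(15) - F(9)
                   = 0.878295 - 0.288795
                   = 0.589500

This means approximately 59.0% of outcomes fall in the interval [10, 15].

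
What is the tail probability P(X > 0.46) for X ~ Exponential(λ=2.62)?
0.299632

We have X ~ Exponential(λ=2.62).

P(X > 0.46) = 1 - P(X ≤ 0.46)
                = 1 - F(0.46)
                = 1 - 0.700368
                = 0.299632

So there's approximately a 30.0% chance that X exceeds 0.46.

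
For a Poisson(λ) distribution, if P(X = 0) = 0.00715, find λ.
λ = 4.9406

For a Poisson(λ) distribution, the PMF at 0 is:
P(X = 0) = λ^0 e^(-λ) / 0! = e^(-λ)

Given P(X = 0) = 0.00715:
e^(-λ) = 0.00715
-λ = ln(0.00715)
λ = -ln(0.00715) = 4.9406

Verification: e^(-4.9406) = 0.00715 ✓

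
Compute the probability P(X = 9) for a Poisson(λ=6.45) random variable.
0.084154

We have X ~ Poisson(λ=6.45).

For a Poisson distribution, the PMF gives us the probability of each outcome.

Using the PMF formula:
P(X = 9) = 0.084154

Rounded to 4 decimal places: 0.0842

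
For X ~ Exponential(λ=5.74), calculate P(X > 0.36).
0.126641

We have X ~ Exponential(λ=5.74).

P(X > 0.36) = 1 - P(X ≤ 0.36)
                = 1 - F(0.36)
                = 1 - 0.873359
                = 0.126641

So there's approximately a 12.7% chance that X exceeds 0.36.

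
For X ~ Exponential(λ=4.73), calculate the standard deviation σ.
0.2114

We have X ~ Exponential(λ=4.73).

For an Exponential distribution with λ=4.73:
σ = √Var(X) = 0.2114

The standard deviation is the square root of the variance.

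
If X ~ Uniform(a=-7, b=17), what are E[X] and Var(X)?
E[X] = 5.0000, Var(X) = 48.0000

We have X ~ Uniform(a=-7, b=17).

For a Uniform distribution with a=-7, b=17:

Expected value:
E[X] = 5.0000

Variance:
Var(X) = 48.0000

Standard deviation:
σ = √Var(X) = 6.9282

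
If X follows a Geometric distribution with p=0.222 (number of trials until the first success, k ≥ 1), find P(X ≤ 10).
0.918755

We have X ~ Geometric(p=0.222) (number of trials until the first success, k ≥ 1).

The CDF gives us P(X ≤ k).

Using the CDF:
P(X ≤ 10) = 0.918755

This means there's approximately a 91.9% chance that X is at most 10.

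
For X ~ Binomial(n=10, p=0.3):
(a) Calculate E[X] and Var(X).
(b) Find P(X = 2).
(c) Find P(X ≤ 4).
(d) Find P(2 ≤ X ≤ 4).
(a) E[X] = 3.0000, Var(X) = 2.1000
(b) P(X = 2) = 0.233474
(c) P(X ≤ 4) = 0.849732
(d) P(2 ≤ X ≤ 4) = 0.700423

We have X ~ Binomial(n=10, p=0.3).

(a) Moments:
E[X] = 3.0000
Var(X) = 2.1000
σ = √Var(X) = 1.4491

(b) Point probability using PMF:
P(X = 2) = 0.233474

(c) Cumulative probability using CDF:
P(X ≤ 4) = F(4) = 0.849732

(d) Range probability:
P(2 ≤ X ≤ 4) = P(X ≤ 4) - P(X ≤ 1)
                   = F(4) - F(1)
                   = 0.849732 - 0.149308
                   = 0.700423

This means approximately 70.0% of outcomes fall in the interval [2, 4].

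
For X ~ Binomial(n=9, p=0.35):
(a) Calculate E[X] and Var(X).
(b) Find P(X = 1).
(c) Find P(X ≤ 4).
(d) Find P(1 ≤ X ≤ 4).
(a) E[X] = 3.1500, Var(X) = 2.0475
(b) P(X = 1) = 0.100373
(c) P(X ≤ 4) = 0.828281
(d) P(1 ≤ X ≤ 4) = 0.807569

We have X ~ Binomial(n=9, p=0.35).

(a) Moments:
E[X] = 3.1500
Var(X) = 2.0475
σ = √Var(X) = 1.4309

(b) Point probability using PMF:
P(X = 1) = 0.100373

(c) Cumulative probability using CDF:
P(X ≤ 4) = F(4) = 0.828281

(d) Range probability:
P(1 ≤ X ≤ 4) = P(X ≤ 4) - P(X ≤ 0)
                   = F(4) - F(0)
                   = 0.828281 - 0.020712
                   = 0.807569

This means approximately 80.8% of outcomes fall in the interval [1, 4].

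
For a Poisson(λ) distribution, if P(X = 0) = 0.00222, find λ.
λ = 6.1102

For a Poisson(λ) distribution, the PMF at 0 is:
P(X = 0) = λ^0 e^(-λ) / 0! = e^(-λ)

Given P(X = 0) = 0.00222:
e^(-λ) = 0.00222
-λ = ln(0.00222)
λ = -ln(0.00222) = 6.1102

Verification: e^(-6.1102) = 0.00222 ✓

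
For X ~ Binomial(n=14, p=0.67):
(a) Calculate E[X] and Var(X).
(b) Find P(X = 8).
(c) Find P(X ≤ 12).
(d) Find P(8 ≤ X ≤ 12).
(a) E[X] = 9.3800, Var(X) = 3.0954
(b) P(X = 8) = 0.157484
(c) P(X ≤ 12) = 0.970998
(d) P(8 ≤ X ≤ 12) = 0.827884

We have X ~ Binomial(n=14, p=0.67).

(a) Moments:
E[X] = 9.3800
Var(X) = 3.0954
σ = √Var(X) = 1.7594

(b) Point probability using PMF:
P(X = 8) = 0.157484

(c) Cumulative probability using CDF:
P(X ≤ 12) = F(12) = 0.970998

(d) Range probability:
P(8 ≤ X ≤ 12) = P(X ≤ 12) - P(X ≤ 7)
                   = F(12) - F(7)
                   = 0.970998 - 0.143113
                   = 0.827884

This means approximately 82.8% of outcomes fall in the interval [8, 12].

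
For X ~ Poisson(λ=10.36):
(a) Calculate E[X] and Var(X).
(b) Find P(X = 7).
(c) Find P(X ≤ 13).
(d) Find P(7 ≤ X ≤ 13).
(a) E[X] = 10.3600, Var(X) = 10.3600
(b) P(X = 7) = 0.080500
(c) P(X ≤ 13) = 0.836826
(d) P(7 ≤ X ≤ 13) = 0.727800

We have X ~ Poisson(λ=10.36).

(a) Moments:
E[X] = 10.3600
Var(X) = 10.3600
σ = √Var(X) = 3.2187

(b) Point probability using PMF:
P(X = 7) = 0.080500

(c) Cumulative probability using CDF:
P(X ≤ 13) = F(13) = 0.836826

(d) Range probability:
P(7 ≤ X ≤ 13) = P(X ≤ 13) - P(X ≤ 6)
                   = F(13) - F(6)
                   = 0.836826 - 0.109026
                   = 0.727800

This means approximately 72.8% of outcomes fall in the interval [7, 13].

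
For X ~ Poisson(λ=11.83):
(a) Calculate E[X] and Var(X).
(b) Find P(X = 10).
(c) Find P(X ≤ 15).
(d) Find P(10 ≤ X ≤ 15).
(a) E[X] = 11.8300, Var(X) = 11.8300
(b) P(X = 10) = 0.107741
(c) P(X ≤ 15) = 0.856458
(d) P(10 ≤ X ≤ 15) = 0.598899

We have X ~ Poisson(λ=11.83).

(a) Moments:
E[X] = 11.8300
Var(X) = 11.8300
σ = √Var(X) = 3.4395

(b) Point probability using PMF:
P(X = 10) = 0.107741

(c) Cumulative probability using CDF:
P(X ≤ 15) = F(15) = 0.856458

(d) Range probability:
P(10 ≤ X ≤ 15) = P(X ≤ 15) - P(X ≤ 9)
                   = F(15) - F(9)
                   = 0.856458 - 0.257560
                   = 0.598899

This means approximately 59.9% of outcomes fall in the interval [10, 15].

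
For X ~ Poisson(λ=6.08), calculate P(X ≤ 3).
0.144207

We have X ~ Poisson(λ=6.08).

The CDF gives us P(X ≤ k).

Using the CDF:
P(X ≤ 3) = 0.144207

This means there's approximately a 14.4% chance that X is at most 3.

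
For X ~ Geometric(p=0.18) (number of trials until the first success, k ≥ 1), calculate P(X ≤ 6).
0.695993

We have X ~ Geometric(p=0.18) (number of trials until the first success, k ≥ 1).

The CDF gives us P(X ≤ k).

Using the CDF:
P(X ≤ 6) = 0.695993

This means there's approximately a 69.6% chance that X is at most 6.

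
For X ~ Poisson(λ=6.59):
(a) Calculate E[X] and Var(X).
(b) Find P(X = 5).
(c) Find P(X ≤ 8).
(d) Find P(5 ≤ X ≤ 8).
(a) E[X] = 6.5900, Var(X) = 6.5900
(b) P(X = 5) = 0.142313
(c) P(X ≤ 8) = 0.780771
(d) P(5 ≤ X ≤ 8) = 0.566989

We have X ~ Poisson(λ=6.59).

(a) Moments:
E[X] = 6.5900
Var(X) = 6.5900
σ = √Var(X) = 2.5671

(b) Point probability using PMF:
P(X = 5) = 0.142313

(c) Cumulative probability using CDF:
P(X ≤ 8) = F(8) = 0.780771

(d) Range probability:
P(5 ≤ X ≤ 8) = P(X ≤ 8) - P(X ≤ 4)
                   = F(8) - F(4)
                   = 0.780771 - 0.213781
                   = 0.566989

This means approximately 56.7% of outcomes fall in the interval [5, 8].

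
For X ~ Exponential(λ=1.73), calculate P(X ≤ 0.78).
0.740604

We have X ~ Exponential(λ=1.73).

The CDF gives us P(X ≤ k).

Using the CDF:
P(X ≤ 0.78) = 0.740604

This means there's approximately a 74.1% chance that X is at most 0.78.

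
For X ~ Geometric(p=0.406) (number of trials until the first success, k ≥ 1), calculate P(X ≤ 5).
0.926051

We have X ~ Geometric(p=0.406) (number of trials until the first success, k ≥ 1).

The CDF gives us P(X ≤ k).

Using the CDF:
P(X ≤ 5) = 0.926051

This means there's approximately a 92.6% chance that X is at most 5.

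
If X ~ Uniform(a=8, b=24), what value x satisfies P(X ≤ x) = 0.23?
11.6800

We have X ~ Uniform(a=8, b=24).

We want to find x such that P(X ≤ x) = 0.23.

This is the 23rd percentile, which means 23% of values fall below this point.

Using the inverse CDF (quantile function):
x = F⁻¹(0.23) = 11.6800

Verification: P(X ≤ 11.6800) = 0.23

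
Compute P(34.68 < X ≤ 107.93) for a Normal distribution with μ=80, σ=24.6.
0.839172

We have X ~ Normal(μ=80, σ=24.6).

To find P(34.68 < X ≤ 107.93), we use:
P(34.68 < X ≤ 107.93) = P(X ≤ 107.93) - P(X ≤ 34.68)
                 = F(107.93) - F(34.68)
                 = 0.871889 - 0.032717
                 = 0.839172

So there's approximately a 83.9% chance that X falls in this range.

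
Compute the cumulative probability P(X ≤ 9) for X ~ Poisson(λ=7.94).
0.724040

We have X ~ Poisson(λ=7.94).

The CDF gives us P(X ≤ k).

Using the CDF:
P(X ≤ 9) = 0.724040

This means there's approximately a 72.4% chance that X is at most 9.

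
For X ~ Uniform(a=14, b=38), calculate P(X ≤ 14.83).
0.034583

We have X ~ Uniform(a=14, b=38).

The CDF gives us P(X ≤ k).

Using the CDF:
P(X ≤ 14.83) = 0.034583

This means there's approximately a 3.5% chance that X is at most 14.83.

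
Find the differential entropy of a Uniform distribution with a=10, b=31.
3.0445 nats

We have X ~ Uniform(a=10, b=31).

The differential entropy measures the uncertainty or information content of the distribution.

For a Uniform distribution with a=10, b=31:
h(X) = 3.0445 nats

(In bits, this would be 4.3923 bits.)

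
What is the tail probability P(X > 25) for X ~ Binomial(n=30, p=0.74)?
0.078672

We have X ~ Binomial(n=30, p=0.74).

P(X > 25) = 1 - P(X ≤ 25)
                = 1 - F(25)
                = 1 - 0.921328
                = 0.078672

So there's approximately a 7.9% chance that X exceeds 25.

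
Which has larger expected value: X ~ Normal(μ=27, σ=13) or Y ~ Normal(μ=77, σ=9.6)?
Y has larger mean (77.0000 > 27.0000)

Compute the expected value for each distribution:

X ~ Normal(μ=27, σ=13):
E[X] = 27.0000

Y ~ Normal(μ=77, σ=9.6):
E[Y] = 77.0000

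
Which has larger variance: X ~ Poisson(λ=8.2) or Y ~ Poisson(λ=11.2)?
Y has larger variance (11.2000 > 8.2000)

Compute the variance for each distribution:

X ~ Poisson(λ=8.2):
Var(X) = 8.2000

Y ~ Poisson(λ=11.2):
Var(Y) = 11.2000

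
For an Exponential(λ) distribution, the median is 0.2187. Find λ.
λ = 3.1694

For X ~ Exponential(λ), the CDF is F(x) = 1 - e^(-λx).
The median m satisfies F(m) = 0.5:
1 - e^(-λm) = 0.5
e^(-λm) = 0.5
λm = ln(2)
m = ln(2) / λ

Given m = 0.2187:
λ = ln(2) / 0.2187 = 0.693147 / 0.2187 = 3.1694

Verification: ln(2) / 3.1694 = 0.2187 ✓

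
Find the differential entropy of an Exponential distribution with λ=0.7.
1.3567 nats

We have X ~ Exponential(λ=0.7).

The differential entropy measures the uncertainty or information content of the distribution.

For an Exponential distribution with λ=0.7:
h(X) = 1.3567 nats

(In bits, this would be 1.9573 bits.)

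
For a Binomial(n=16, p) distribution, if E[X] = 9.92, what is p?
p = 0.62

For a Binomial(n, p) distribution:
E[X] = n × p

Given n = 16 and E[X] = 9.92:
9.92 = 16 × p
p = 9.92 / 16 = 0.62

Verification: Binomial(16, 0.62) has E[X] = 9.92 ✓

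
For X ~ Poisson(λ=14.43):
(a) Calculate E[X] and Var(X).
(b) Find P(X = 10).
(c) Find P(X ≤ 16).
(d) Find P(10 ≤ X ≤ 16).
(a) E[X] = 14.4300, Var(X) = 14.4300
(b) P(X = 10) = 0.058349
(c) P(X ≤ 16) = 0.717627
(d) P(10 ≤ X ≤ 16) = 0.627074

We have X ~ Poisson(λ=14.43).

(a) Moments:
E[X] = 14.4300
Var(X) = 14.4300
σ = √Var(X) = 3.7987

(b) Point probability using PMF:
P(X = 10) = 0.058349

(c) Cumulative probability using CDF:
P(X ≤ 16) = F(16) = 0.717627

(d) Range probability:
P(10 ≤ X ≤ 16) = P(X ≤ 16) - P(X ≤ 9)
                   = F(16) - F(9)
                   = 0.717627 - 0.090553
                   = 0.627074

This means approximately 62.7% of outcomes fall in the interval [10, 16].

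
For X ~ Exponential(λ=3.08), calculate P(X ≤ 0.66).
0.869032

We have X ~ Exponential(λ=3.08).

The CDF gives us P(X ≤ k).

Using the CDF:
P(X ≤ 0.66) = 0.869032

This means there's approximately a 86.9% chance that X is at most 0.66.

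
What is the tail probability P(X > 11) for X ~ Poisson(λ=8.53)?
0.153908

We have X ~ Poisson(λ=8.53).

P(X > 11) = 1 - P(X ≤ 11)
                = 1 - F(11)
                = 1 - 0.846092
                = 0.153908

So there's approximately a 15.4% chance that X exceeds 11.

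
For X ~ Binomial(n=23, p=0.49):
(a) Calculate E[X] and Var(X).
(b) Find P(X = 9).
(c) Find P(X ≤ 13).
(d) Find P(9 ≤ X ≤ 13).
(a) E[X] = 11.2700, Var(X) = 5.7477
(b) P(X = 9) = 0.107169
(c) P(X ≤ 13) = 0.823740
(d) P(9 ≤ X ≤ 13) = 0.700118

We have X ~ Binomial(n=23, p=0.49).

(a) Moments:
E[X] = 11.2700
Var(X) = 5.7477
σ = √Var(X) = 2.3974

(b) Point probability using PMF:
P(X = 9) = 0.107169

(c) Cumulative probability using CDF:
P(X ≤ 13) = F(13) = 0.823740

(d) Range probability:
P(9 ≤ X ≤ 13) = P(X ≤ 13) - P(X ≤ 8)
                   = F(13) - F(8)
                   = 0.823740 - 0.123622
                   = 0.700118

This means approximately 70.0% of outcomes fall in the interval [9, 13].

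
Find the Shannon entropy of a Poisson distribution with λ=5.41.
2.2455 nats

We have X ~ Poisson(λ=5.41).

The Shannon entropy measures the uncertainty or information content of the distribution.

For a Poisson distribution with λ=5.41:
H(X) = 2.2455 nats

(In bits, this would be 3.2396 bits.)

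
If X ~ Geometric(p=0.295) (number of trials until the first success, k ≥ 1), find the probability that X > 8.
0.061026

We have X ~ Geometric(p=0.295) (number of trials until the first success, k ≥ 1).

P(X > 8) = 1 - P(X ≤ 8)
                = 1 - F(8)
                = 1 - 0.938974
                = 0.061026

So there's approximately a 6.1% chance that X exceeds 8.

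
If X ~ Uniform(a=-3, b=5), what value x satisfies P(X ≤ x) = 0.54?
1.3200

We have X ~ Uniform(a=-3, b=5).

We want to find x such that P(X ≤ x) = 0.54.

This is the 54th percentile, which means 54% of values fall below this point.

Using the inverse CDF (quantile function):
x = F⁻¹(0.54) = 1.3200

Verification: P(X ≤ 1.3200) = 0.54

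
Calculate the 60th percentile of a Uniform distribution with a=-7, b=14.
5.6000

We have X ~ Uniform(a=-7, b=14).

We want to find x such that P(X ≤ x) = 0.6.

This is the 60th percentile, which means 60% of values fall below this point.

Using the inverse CDF (quantile function):
x = F⁻¹(0.6) = 5.6000

Verification: P(X ≤ 5.6000) = 0.6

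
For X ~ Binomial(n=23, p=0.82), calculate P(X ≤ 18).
0.400720

We have X ~ Binomial(n=23, p=0.82).

The CDF gives us P(X ≤ k).

Using the CDF:
P(X ≤ 18) = 0.400720

This means there's approximately a 40.1% chance that X is at most 18.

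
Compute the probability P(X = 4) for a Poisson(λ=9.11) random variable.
0.031728

We have X ~ Poisson(λ=9.11).

For a Poisson distribution, the PMF gives us the probability of each outcome.

Using the PMF formula:
P(X = 4) = 0.031728

Rounded to 4 decimal places: 0.0317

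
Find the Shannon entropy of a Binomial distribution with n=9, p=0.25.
1.6586 nats

We have X ~ Binomial(n=9, p=0.25).

The Shannon entropy measures the uncertainty or information content of the distribution.

For a Binomial distribution with n=9, p=0.25:
H(X) = 1.6586 nats

(In bits, this would be 2.3929 bits.)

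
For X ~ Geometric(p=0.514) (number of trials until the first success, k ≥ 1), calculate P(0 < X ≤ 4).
0.944211

We have X ~ Geometric(p=0.514) (number of trials until the first success, k ≥ 1).

To find P(0 < X ≤ 4), we use:
P(0 < X ≤ 4) = P(X ≤ 4) - P(X ≤ 0)
                 = F(4) - F(0)
                 = 0.944211 - 0.000000
                 = 0.944211

So there's approximately a 94.4% chance that X falls in this range.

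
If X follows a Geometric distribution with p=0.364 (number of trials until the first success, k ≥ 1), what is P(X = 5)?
0.059557

We have X ~ Geometric(p=0.364) (number of trials until the first success, k ≥ 1).

For a Geometric distribution, the PMF gives us the probability of each outcome.

Using the PMF formula:
P(X = 5) = 0.059557

Rounded to 4 decimal places: 0.0596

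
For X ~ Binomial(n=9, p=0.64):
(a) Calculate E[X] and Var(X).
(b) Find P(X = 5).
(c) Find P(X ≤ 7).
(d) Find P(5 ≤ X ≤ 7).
(a) E[X] = 5.7600, Var(X) = 2.0736
(b) P(X = 5) = 0.227238
(c) P(X ≤ 7) = 0.890788
(d) P(5 ≤ X ≤ 7) = 0.701752

We have X ~ Binomial(n=9, p=0.64).

(a) Moments:
E[X] = 5.7600
Var(X) = 2.0736
σ = √Var(X) = 1.4400

(b) Point probability using PMF:
P(X = 5) = 0.227238

(c) Cumulative probability using CDF:
P(X ≤ 7) = F(7) = 0.890788

(d) Range probability:
P(5 ≤ X ≤ 7) = P(X ≤ 7) - P(X ≤ 4)
                   = F(7) - F(4)
                   = 0.890788 - 0.189036
                   = 0.701752

This means approximately 70.2% of outcomes fall in the interval [5, 7].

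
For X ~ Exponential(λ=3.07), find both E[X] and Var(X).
E[X] = 0.3257, Var(X) = 0.1061

We have X ~ Exponential(λ=3.07).

For an Exponential distribution with λ=3.07:

Expected value:
E[X] = 0.3257

Variance:
Var(X) = 0.1061

Standard deviation:
σ = √Var(X) = 0.3257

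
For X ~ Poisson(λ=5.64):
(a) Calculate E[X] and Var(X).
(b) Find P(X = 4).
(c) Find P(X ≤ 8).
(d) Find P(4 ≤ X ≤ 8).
(a) E[X] = 5.6400, Var(X) = 5.6400
(b) P(X = 4) = 0.149791
(c) P(X ≤ 8) = 0.882099
(d) P(4 ≤ X ≤ 8) = 0.695766

We have X ~ Poisson(λ=5.64).

(a) Moments:
E[X] = 5.6400
Var(X) = 5.6400
σ = √Var(X) = 2.3749

(b) Point probability using PMF:
P(X = 4) = 0.149791

(c) Cumulative probability using CDF:
P(X ≤ 8) = F(8) = 0.882099

(d) Range probability:
P(4 ≤ X ≤ 8) = P(X ≤ 8) - P(X ≤ 3)
                   = F(8) - F(3)
                   = 0.882099 - 0.186333
                   = 0.695766

This means approximately 69.6% of outcomes fall in the interval [4, 8].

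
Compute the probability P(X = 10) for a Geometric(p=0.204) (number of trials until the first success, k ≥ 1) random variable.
0.026173

We have X ~ Geometric(p=0.204) (number of trials until the first success, k ≥ 1).

For a Geometric distribution, the PMF gives us the probability of each outcome.

Using the PMF formula:
P(X = 10) = 0.026173

Rounded to 4 decimal places: 0.0262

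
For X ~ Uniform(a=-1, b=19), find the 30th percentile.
5.0000

We have X ~ Uniform(a=-1, b=19).

We want to find x such that P(X ≤ x) = 0.3.

This is the 30th percentile, which means 30% of values fall below this point.

Using the inverse CDF (quantile function):
x = F⁻¹(0.3) = 5.0000

Verification: P(X ≤ 5.0000) = 0.3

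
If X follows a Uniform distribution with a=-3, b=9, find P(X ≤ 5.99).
0.749167

We have X ~ Uniform(a=-3, b=9).

The CDF gives us P(X ≤ k).

Using the CDF:
P(X ≤ 5.99) = 0.749167

This means there's approximately a 74.9% chance that X is at most 5.99.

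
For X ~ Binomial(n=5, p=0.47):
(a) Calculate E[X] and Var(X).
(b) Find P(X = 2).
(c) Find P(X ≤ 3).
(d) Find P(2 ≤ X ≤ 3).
(a) E[X] = 2.3500, Var(X) = 1.2455
(b) P(X = 2) = 0.328869
(c) P(X ≤ 3) = 0.847754
(d) P(2 ≤ X ≤ 3) = 0.620508

We have X ~ Binomial(n=5, p=0.47).

(a) Moments:
E[X] = 2.3500
Var(X) = 1.2455
σ = √Var(X) = 1.1160

(b) Point probability using PMF:
P(X = 2) = 0.328869

(c) Cumulative probability using CDF:
P(X ≤ 3) = F(3) = 0.847754

(d) Range probability:
P(2 ≤ X ≤ 3) = P(X ≤ 3) - P(X ≤ 1)
                   = F(3) - F(1)
                   = 0.847754 - 0.227246
                   = 0.620508

This means approximately 62.1% of outcomes fall in the interval [2, 3].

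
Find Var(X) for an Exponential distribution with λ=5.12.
0.0381

We have X ~ Exponential(λ=5.12).

For an Exponential distribution with λ=5.12:
Var(X) = 0.0381

The variance measures the spread of the distribution around the mean.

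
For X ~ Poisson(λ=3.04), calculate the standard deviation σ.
1.7436

We have X ~ Poisson(λ=3.04).

For a Poisson distribution with λ=3.04:
σ = √Var(X) = 1.7436

The standard deviation is the square root of the variance.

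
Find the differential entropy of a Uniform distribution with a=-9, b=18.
3.2958 nats

We have X ~ Uniform(a=-9, b=18).

The differential entropy measures the uncertainty or information content of the distribution.

For a Uniform distribution with a=-9, b=18:
h(X) = 3.2958 nats

(In bits, this would be 4.7549 bits.)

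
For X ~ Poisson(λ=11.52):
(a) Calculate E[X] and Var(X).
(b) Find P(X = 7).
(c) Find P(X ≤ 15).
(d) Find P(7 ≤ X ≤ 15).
(a) E[X] = 11.5200, Var(X) = 11.5200
(b) P(X = 7) = 0.053047
(c) P(X ≤ 15) = 0.877030
(d) P(7 ≤ X ≤ 15) = 0.817408

We have X ~ Poisson(λ=11.52).

(a) Moments:
E[X] = 11.5200
Var(X) = 11.5200
σ = √Var(X) = 3.3941

(b) Point probability using PMF:
P(X = 7) = 0.053047

(c) Cumulative probability using CDF:
P(X ≤ 15) = F(15) = 0.877030

(d) Range probability:
P(7 ≤ X ≤ 15) = P(X ≤ 15) - P(X ≤ 6)
                   = F(15) - F(6)
                   = 0.877030 - 0.059622
                   = 0.817408

This means approximately 81.7% of outcomes fall in the interval [7, 15].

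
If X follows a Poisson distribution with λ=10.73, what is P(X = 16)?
0.032285

We have X ~ Poisson(λ=10.73).

For a Poisson distribution, the PMF gives us the probability of each outcome.

Using the PMF formula:
P(X = 16) = 0.032285

Rounded to 4 decimal places: 0.0323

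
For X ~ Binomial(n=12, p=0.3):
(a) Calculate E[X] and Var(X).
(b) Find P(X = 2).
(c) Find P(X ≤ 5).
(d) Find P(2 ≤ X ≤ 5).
(a) E[X] = 3.6000, Var(X) = 2.5200
(b) P(X = 2) = 0.167790
(c) P(X ≤ 5) = 0.882151
(d) P(2 ≤ X ≤ 5) = 0.797126

We have X ~ Binomial(n=12, p=0.3).

(a) Moments:
E[X] = 3.6000
Var(X) = 2.5200
σ = √Var(X) = 1.5875

(b) Point probability using PMF:
P(X = 2) = 0.167790

(c) Cumulative probability using CDF:
P(X ≤ 5) = F(5) = 0.882151

(d) Range probability:
P(2 ≤ X ≤ 5) = P(X ≤ 5) - P(X ≤ 1)
                   = F(5) - F(1)
                   = 0.882151 - 0.085025
                   = 0.797126

This means approximately 79.7% of outcomes fall in the interval [2, 5].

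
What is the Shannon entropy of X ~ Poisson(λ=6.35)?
2.3286 nats

We have X ~ Poisson(λ=6.35).

The Shannon entropy measures the uncertainty or information content of the distribution.

For a Poisson distribution with λ=6.35:
H(X) = 2.3286 nats

(In bits, this would be 3.3595 bits.)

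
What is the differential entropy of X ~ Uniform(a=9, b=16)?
1.9459 nats

We have X ~ Uniform(a=9, b=16).

The differential entropy measures the uncertainty or information content of the distribution.

For a Uniform distribution with a=9, b=16:
h(X) = 1.9459 nats

(In bits, this would be 2.8074 bits.)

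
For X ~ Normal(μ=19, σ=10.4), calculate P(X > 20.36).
0.447979

We have X ~ Normal(μ=19, σ=10.4).

P(X > 20.36) = 1 - P(X ≤ 20.36)
                = 1 - F(20.36)
                = 1 - 0.552021
                = 0.447979

So there's approximately a 44.8% chance that X exceeds 20.36.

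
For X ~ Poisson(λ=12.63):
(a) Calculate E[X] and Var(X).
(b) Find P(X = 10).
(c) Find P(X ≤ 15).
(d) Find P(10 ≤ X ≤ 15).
(a) E[X] = 12.6300, Var(X) = 12.6300
(b) P(X = 10) = 0.093139
(c) P(X ≤ 15) = 0.795364
(d) P(10 ≤ X ≤ 15) = 0.603700

We have X ~ Poisson(λ=12.63).

(a) Moments:
E[X] = 12.6300
Var(X) = 12.6300
σ = √Var(X) = 3.5539

(b) Point probability using PMF:
P(X = 10) = 0.093139

(c) Cumulative probability using CDF:
P(X ≤ 15) = F(15) = 0.795364

(d) Range probability:
P(10 ≤ X ≤ 15) = P(X ≤ 15) - P(X ≤ 9)
                   = F(15) - F(9)
                   = 0.795364 - 0.191665
                   = 0.603700

This means approximately 60.4% of outcomes fall in the interval [10, 15].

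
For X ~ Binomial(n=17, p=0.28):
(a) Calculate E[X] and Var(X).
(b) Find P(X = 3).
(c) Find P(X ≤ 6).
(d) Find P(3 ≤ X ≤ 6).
(a) E[X] = 4.7600, Var(X) = 3.4272
(b) P(X = 3) = 0.150189
(c) P(X ≤ 6) = 0.827893
(d) P(3 ≤ X ≤ 6) = 0.722071

We have X ~ Binomial(n=17, p=0.28).

(a) Moments:
E[X] = 4.7600
Var(X) = 3.4272
σ = √Var(X) = 1.8513

(b) Point probability using PMF:
P(X = 3) = 0.150189

(c) Cumulative probability using CDF:
P(X ≤ 6) = F(6) = 0.827893

(d) Range probability:
P(3 ≤ X ≤ 6) = P(X ≤ 6) - P(X ≤ 2)
                   = F(6) - F(2)
                   = 0.827893 - 0.105823
                   = 0.722071

This means approximately 72.2% of outcomes fall in the interval [3, 6].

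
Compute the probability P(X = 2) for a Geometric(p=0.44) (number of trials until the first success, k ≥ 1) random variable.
0.246400

We have X ~ Geometric(p=0.44) (number of trials until the first success, k ≥ 1).

For a Geometric distribution, the PMF gives us the probability of each outcome.

Using the PMF formula:
P(X = 2) = 0.246400

Rounded to 4 decimal places: 0.2464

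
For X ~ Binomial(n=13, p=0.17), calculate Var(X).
1.8343

We have X ~ Binomial(n=13, p=0.17).

For a Binomial distribution with n=13, p=0.17:
Var(X) = 1.8343

The variance measures the spread of the distribution around the mean.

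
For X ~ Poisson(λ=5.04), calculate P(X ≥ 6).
0.391058

We have X ~ Poisson(λ=5.04).

For discrete distributions, P(X ≥ 6) = 1 - P(X ≤ 5).

P(X ≤ 5) = 0.608942
P(X ≥ 6) = 1 - 0.608942 = 0.391058

So there's approximately a 39.1% chance that X is at least 6.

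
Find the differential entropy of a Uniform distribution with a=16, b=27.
2.3979 nats

We have X ~ Uniform(a=16, b=27).

The differential entropy measures the uncertainty or information content of the distribution.

For a Uniform distribution with a=16, b=27:
h(X) = 2.3979 nats

(In bits, this would be 3.4594 bits.)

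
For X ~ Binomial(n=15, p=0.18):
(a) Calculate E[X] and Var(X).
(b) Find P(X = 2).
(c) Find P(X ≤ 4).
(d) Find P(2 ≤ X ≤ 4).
(a) E[X] = 2.7000, Var(X) = 2.2140
(b) P(X = 2) = 0.257819
(c) P(X ≤ 4) = 0.883306
(d) P(2 ≤ X ≤ 4) = 0.664562

We have X ~ Binomial(n=15, p=0.18).

(a) Moments:
E[X] = 2.7000
Var(X) = 2.2140
σ = √Var(X) = 1.4880

(b) Point probability using PMF:
P(X = 2) = 0.257819

(c) Cumulative probability using CDF:
P(X ≤ 4) = F(4) = 0.883306

(d) Range probability:
P(2 ≤ X ≤ 4) = P(X ≤ 4) - P(X ≤ 1)
                   = F(4) - F(1)
                   = 0.883306 - 0.218744
                   = 0.664562

This means approximately 66.5% of outcomes fall in the interval [2, 4].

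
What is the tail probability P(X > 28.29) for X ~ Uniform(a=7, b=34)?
0.211481

We have X ~ Uniform(a=7, b=34).

P(X > 28.29) = 1 - P(X ≤ 28.29)
                = 1 - F(28.29)
                = 1 - 0.788519
                = 0.211481

So there's approximately a 21.1% chance that X exceeds 28.29.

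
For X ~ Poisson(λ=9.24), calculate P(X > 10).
0.322820

We have X ~ Poisson(λ=9.24).

P(X > 10) = 1 - P(X ≤ 10)
                = 1 - F(10)
                = 1 - 0.677180
                = 0.322820

So there's approximately a 32.3% chance that X exceeds 10.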